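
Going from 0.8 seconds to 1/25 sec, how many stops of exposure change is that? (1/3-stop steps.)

4 1/3 stops

0.8 → 0.6 → 0.5 → 0.4 → 0.3 → 1/4 → 1/5 → 1/6 → 1/8 → 1/10 → 1/13 → 1/15 → 1/20 → 1/25 — count the steps: 13 third-stops = 4 1/3 stops.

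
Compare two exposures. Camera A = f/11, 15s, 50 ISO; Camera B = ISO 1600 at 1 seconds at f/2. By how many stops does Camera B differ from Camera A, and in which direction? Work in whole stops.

6 stops brighter

Aperture: f/11 → f/8 → f/5.6 → f/4 → f/2.8 → f/2 — 5 stops wider (brighter).
Shutter speed: 15 → 8 → 4 → 2 → 1 — 4 stops faster (darker).
ISO: 50 → 100 → 200 → 400 → 800 → 1600 — 5 stops raised (brighter).
Net: +5 −4 +5 = +6 stops.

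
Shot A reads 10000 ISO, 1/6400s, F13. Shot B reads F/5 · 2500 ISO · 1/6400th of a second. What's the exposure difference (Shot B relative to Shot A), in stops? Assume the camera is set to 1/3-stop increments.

2/3 stop brighter

Aperture: f/13 → f/11 → f/10 → f/9 → f/8 → f/7.1 → f/6.3 → f/5.6 → f/5 — 2 2/3 stops larger aperture (brighter).
Shutter speed: unchanged.
ISO: 10000 → 8000 → 6400 → 5000 → 4000 → 3200 → 2500 — 2 stops lower (darker).
Net: +2 2/3 −2 = +2/3 stops.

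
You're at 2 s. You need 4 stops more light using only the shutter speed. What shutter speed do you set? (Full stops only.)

Shutter speed: 2 → 4 → 8 → 15 → 30 — 4 stops longer (brighter).

30 s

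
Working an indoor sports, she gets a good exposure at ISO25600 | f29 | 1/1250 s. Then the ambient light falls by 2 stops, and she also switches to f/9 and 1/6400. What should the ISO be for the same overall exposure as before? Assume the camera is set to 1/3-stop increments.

Scene light: 2 stops darker.
Aperture: f/29 → f/25 → f/22 → f/20 → f/18 → f/16 → f/14 → f/13 → f/11 → f/10 → f/9 — 3 1/3 stops wider (brighter).
Shutter speed: 1/1250 → 1/1600 → 1/2000 → 1/2500 → 1/3200 → 1/4000 → 1/5000 → 1/6400 — 2 1/3 stops shorter (darker).
Net so far: 1 stop darker. ISO: 25600 → 32000 → 40000 → 51200.

ISO 51200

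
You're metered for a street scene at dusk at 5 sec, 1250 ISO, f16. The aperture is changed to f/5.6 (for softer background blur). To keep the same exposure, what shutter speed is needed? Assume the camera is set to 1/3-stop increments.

0.6 s

Aperture: f/16 → f/14 → f/13 → f/11 → f/10 → f/9 → f/8 → f/7.1 → f/6.3 → f/5.6 — 3 stops opened up (brighter).
Need 3 stops darker from the shutter speed: 5 → 4 → 3.2 → 2.5 → 2 → 1.6 → 1.3 → 1 → 0.8 → 0.6.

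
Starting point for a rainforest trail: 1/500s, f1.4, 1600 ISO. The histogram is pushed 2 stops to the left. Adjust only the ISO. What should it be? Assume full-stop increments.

Underexposed by 2 stops → need 2 stops brighter.
ISO: 1600 → 3200 → 6400.

ISO 6400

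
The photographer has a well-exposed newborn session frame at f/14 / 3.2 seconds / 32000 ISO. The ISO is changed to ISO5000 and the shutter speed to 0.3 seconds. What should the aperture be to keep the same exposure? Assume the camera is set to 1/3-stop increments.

ISO: 32000 → 25600 → 20000 → 16000 → 12800 → 10000 → 8000 → 6400 → 5000 — 2 2/3 stops lower (darker).
Shutter speed: 3.2 → 2.5 → 2 → 1.6 → 1.3 → 1 → 0.8 → 0.6 → 0.5 → 0.4 → 0.3 — 3 1/3 stops faster (darker).
Net change so far: 6 stops darker. Offset with the aperture: f/14 → f/13 → f/11 → f/10 → f/9 → f/8 → f/7.1 → f/6.3 → f/5.6 → f/5 → f/4.5 → f/4 → f/3.5 → f/3.2 → f/2.8 → f/2.5 → f/2.2 → f/2 → f/1.8.

f/1.8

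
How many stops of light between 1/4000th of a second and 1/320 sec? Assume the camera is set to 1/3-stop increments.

3 2/3 stops

1/4000 → 1/3200 → 1/2500 → 1/2000 → 1/1600 → 1/1250 → 1/1000 → 1/800 → 1/640 → 1/500 → 1/400 → 1/320 — count the steps: 11 third-stops = 3 2/3 stops.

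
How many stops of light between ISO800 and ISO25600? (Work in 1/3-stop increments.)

800 → 1000 → 1250 → 1600 → 2000 → 2500 → 3200 → 4000 → 5000 → 6400 → 8000 → 10000 → 12800 → 16000 → 20000 → 25600 — count the steps: 15 third-stops = 5 stops.

5 stops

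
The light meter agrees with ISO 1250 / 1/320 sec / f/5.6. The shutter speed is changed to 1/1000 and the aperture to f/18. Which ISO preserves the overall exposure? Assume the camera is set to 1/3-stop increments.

ISO 40000

Shutter speed: 1/320 → 1/400 → 1/500 → 1/640 → 1/800 → 1/1000 — 1 2/3 stops shorter (darker).
Aperture: f/5.6 → f/6.3 → f/7.1 → f/8 → f/9 → f/10 → f/11 → f/13 → f/14 → f/16 → f/18 — 3 1/3 stops smaller aperture (darker).
Net change so far: 5 stops darker. Offset with the ISO: 1250 → 1600 → 2000 → 2500 → 3200 → 4000 → 5000 → 6400 → 8000 → 10000 → 12800 → 16000 → 20000 → 25600 → 32000 → 40000.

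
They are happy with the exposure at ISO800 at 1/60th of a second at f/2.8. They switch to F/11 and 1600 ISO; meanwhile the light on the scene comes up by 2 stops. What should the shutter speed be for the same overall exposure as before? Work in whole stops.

Scene light: 2 stops brighter.
Aperture: f/2.8 → f/4 → f/5.6 → f/8 → f/11 — 4 stops smaller aperture (darker).
ISO: 800 → 1600 — 1 stop raised (brighter).
Net so far: 1 stop darker. Shutter speed: 1/60 → 1/30.

1/30s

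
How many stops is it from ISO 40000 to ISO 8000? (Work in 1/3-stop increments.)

2 1/3 stops

40000 → 32000 → 25600 → 20000 → 16000 → 12800 → 10000 → 8000 — count the steps: 7 third-stops = 2 1/3 stops.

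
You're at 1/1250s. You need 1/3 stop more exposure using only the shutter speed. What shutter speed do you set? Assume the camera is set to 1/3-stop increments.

Shutter speed: 1/1250 → 1/1000 — 1/3 stop slower (brighter).

1/1000s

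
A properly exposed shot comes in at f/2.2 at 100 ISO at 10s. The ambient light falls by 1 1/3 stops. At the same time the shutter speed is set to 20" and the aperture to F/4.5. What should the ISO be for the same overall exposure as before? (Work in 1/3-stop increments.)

ISO 500

Scene light: 1 1/3 stops darker.
Shutter speed: 10 → 13 → 15 → 20 — 1 stop longer (brighter).
Aperture: f/2.2 → f/2.5 → f/2.8 → f/3.2 → f/3.5 → f/4 → f/4.5 — 2 stops stopped down (darker).
Net so far: 2 1/3 stops darker. ISO: 100 → 125 → 160 → 200 → 250 → 320 → 400 → 500.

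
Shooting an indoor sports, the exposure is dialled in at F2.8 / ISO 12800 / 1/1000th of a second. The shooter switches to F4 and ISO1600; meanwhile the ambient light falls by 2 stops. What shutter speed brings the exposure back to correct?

Scene light: 2 stops darker.
Aperture: f/2.8 → f/4 — 1 stop stopped down (darker).
ISO: 12800 → 6400 → 3200 → 1600 — 3 stops lower (darker).
Net so far: 6 stops darker. Shutter speed: 1/1000 → 1/500 → 1/250 → 1/125 → 1/60 → 1/30 → 1/15.

1/15s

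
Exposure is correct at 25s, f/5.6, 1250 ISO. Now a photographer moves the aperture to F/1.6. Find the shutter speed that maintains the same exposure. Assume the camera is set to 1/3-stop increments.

Aperture: f/5.6 → f/5 → f/4.5 → f/4 → f/3.5 → f/3.2 → f/2.8 → f/2.5 → f/2.2 → f/2 → f/1.8 → f/1.6 — 3 2/3 stops larger aperture (brighter).
Need 3 2/3 stops darker from the shutter speed: 25 → 20 → 15 → 13 → 10 → 8 → 6 → 5 → 4 → 3.2 → 2.5 → 2.

2 s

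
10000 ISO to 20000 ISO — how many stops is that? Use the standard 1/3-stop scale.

1 stop

10000 → 12800 → 16000 → 20000 — count the steps: 3 third-stops = 1 stop.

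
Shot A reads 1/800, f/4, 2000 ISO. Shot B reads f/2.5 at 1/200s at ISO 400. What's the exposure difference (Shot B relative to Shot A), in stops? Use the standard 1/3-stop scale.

Aperture: f/4 → f/3.5 → f/3.2 → f/2.8 → f/2.5 — 1 1/3 stops larger aperture (brighter).
Shutter speed: 1/800 → 1/640 → 1/500 → 1/400 → 1/320 → 1/250 → 1/200 — 2 stops longer (brighter).
ISO: 2000 → 1600 → 1250 → 1000 → 800 → 640 → 500 → 400 — 2 1/3 stops dropped (darker).
Net: +1 1/3 +2 −2 1/3 = +1 stop.

1 stop brighter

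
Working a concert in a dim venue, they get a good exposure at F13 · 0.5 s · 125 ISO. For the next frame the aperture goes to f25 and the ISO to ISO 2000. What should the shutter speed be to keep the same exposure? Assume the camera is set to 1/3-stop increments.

1/8s

Aperture: f/13 → f/14 → f/16 → f/18 → f/20 → f/22 → f/25 — 2 stops smaller aperture (darker).
ISO: 125 → 160 → 200 → 250 → 320 → 400 → 500 → 640 → 800 → 1000 → 1250 → 1600 → 2000 — 4 stops higher (brighter).
Net change so far: 2 stops brighter. Offset with the shutter speed: 0.5 → 0.4 → 0.3 → 1/4 → 1/5 → 1/6 → 1/8.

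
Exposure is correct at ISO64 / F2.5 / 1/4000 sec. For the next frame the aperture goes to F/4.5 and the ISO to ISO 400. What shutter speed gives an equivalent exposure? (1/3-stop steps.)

1/8000s

Aperture: f/2.5 → f/2.8 → f/3.2 → f/3.5 → f/4 → f/4.5 — 1 2/3 stops stopped down (darker).
ISO: 64 → 80 → 100 → 125 → 160 → 200 → 250 → 320 → 400 — 2 2/3 stops higher (brighter).
Net change so far: 1 stop brighter. Offset with the shutter speed: 1/4000 → 1/5000 → 1/6400 → 1/8000.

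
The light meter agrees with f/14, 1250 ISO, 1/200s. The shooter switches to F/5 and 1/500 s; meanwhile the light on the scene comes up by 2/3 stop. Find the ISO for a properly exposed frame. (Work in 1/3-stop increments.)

ISO 250

Scene light: 2/3 stop brighter.
Aperture: f/14 → f/13 → f/11 → f/10 → f/9 → f/8 → f/7.1 → f/6.3 → f/5.6 → f/5 — 3 stops opened up (brighter).
Shutter speed: 1/200 → 1/250 → 1/320 → 1/400 → 1/500 — 1 1/3 stops shorter (darker).
Net so far: 2 1/3 stops brighter. ISO: 1250 → 1000 → 800 → 640 → 500 → 400 → 320 → 250.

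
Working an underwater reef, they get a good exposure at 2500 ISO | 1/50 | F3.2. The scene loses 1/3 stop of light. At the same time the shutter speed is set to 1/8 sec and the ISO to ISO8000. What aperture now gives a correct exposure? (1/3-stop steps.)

f/13

Scene light: 1/3 stop darker.
Shutter speed: 1/50 → 1/40 → 1/30 → 1/25 → 1/20 → 1/15 → 1/13 → 1/10 → 1/8 — 2 2/3 stops longer (brighter).
ISO: 2500 → 3200 → 4000 → 5000 → 6400 → 8000 — 1 2/3 stops higher (brighter).
Net so far: 4 stops brighter. Aperture: f/3.2 → f/3.5 → f/4 → f/4.5 → f/5 → f/5.6 → f/6.3 → f/7.1 → f/8 → f/9 → f/10 → f/11 → f/13.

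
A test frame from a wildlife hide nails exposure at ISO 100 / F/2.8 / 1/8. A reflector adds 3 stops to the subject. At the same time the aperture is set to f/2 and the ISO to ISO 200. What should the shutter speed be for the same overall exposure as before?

1/250s

Scene light: 3 stops brighter.
Aperture: f/2.8 → f/2 — 1 stop opened up (brighter).
ISO: 100 → 200 — 1 stop raised (brighter).
Net so far: 5 stops brighter. Shutter speed: 1/8 → 1/15 → 1/30 → 1/60 → 1/125 → 1/250.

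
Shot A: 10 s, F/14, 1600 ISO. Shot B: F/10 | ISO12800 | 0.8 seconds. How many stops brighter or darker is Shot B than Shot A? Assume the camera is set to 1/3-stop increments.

Aperture: f/14 → f/13 → f/11 → f/10 — 1 stop larger aperture (brighter).
Shutter speed: 10 → 8 → 6 → 5 → 4 → 3.2 → 2.5 → 2 → 1.6 → 1.3 → 1 → 0.8 — 3 2/3 stops shorter (darker).
ISO: 1600 → 2000 → 2500 → 3200 → 4000 → 5000 → 6400 → 8000 → 10000 → 12800 — 3 stops higher (brighter).
Net: +1 −3 2/3 +3 = +1/3 stops.

1/3 stop brighter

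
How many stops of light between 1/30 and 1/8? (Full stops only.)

1/30 → 1/15 → 1/8 — count the steps: 2 stops.

2 stops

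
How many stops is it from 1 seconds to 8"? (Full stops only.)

1 → 2 → 4 → 8 — count the steps: 3 stops.

3 stops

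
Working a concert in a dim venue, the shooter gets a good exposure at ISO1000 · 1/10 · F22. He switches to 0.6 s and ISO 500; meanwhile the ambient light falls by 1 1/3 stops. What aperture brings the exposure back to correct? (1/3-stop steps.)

Scene light: 1 1/3 stops darker.
Shutter speed: 1/10 → 1/8 → 1/6 → 1/5 → 1/4 → 0.3 → 0.4 → 0.5 → 0.6 — 2 2/3 stops slower (brighter).
ISO: 1000 → 800 → 640 → 500 — 1 stop dropped (darker).
Net so far: 1/3 stop brighter. Aperture: f/22 → f/25.

f/25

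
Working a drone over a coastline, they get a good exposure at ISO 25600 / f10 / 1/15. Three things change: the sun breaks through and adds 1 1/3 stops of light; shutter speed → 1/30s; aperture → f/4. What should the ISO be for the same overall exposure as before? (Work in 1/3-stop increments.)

ISO 3200

Scene light: 1 1/3 stops brighter.
Shutter speed: 1/15 → 1/20 → 1/25 → 1/30 — 1 stop shorter (darker).
Aperture: f/10 → f/9 → f/8 → f/7.1 → f/6.3 → f/5.6 → f/5 → f/4.5 → f/4 — 2 2/3 stops wider (brighter).
Net so far: 3 stops brighter. ISO: 25600 → 20000 → 16000 → 12800 → 10000 → 8000 → 6400 → 5000 → 4000 → 3200.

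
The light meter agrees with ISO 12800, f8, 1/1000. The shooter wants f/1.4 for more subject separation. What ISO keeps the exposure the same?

Aperture: f/8 → f/5.6 → f/4 → f/2.8 → f/2 → f/1.4 — 5 stops larger aperture (brighter).
Need 5 stops darker from the ISO: 12800 → 6400 → 3200 → 1600 → 800 → 400.

ISO 400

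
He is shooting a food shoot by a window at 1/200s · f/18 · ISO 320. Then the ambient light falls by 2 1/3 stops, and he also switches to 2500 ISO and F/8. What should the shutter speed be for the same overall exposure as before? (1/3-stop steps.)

1/1600s

Scene light: 2 1/3 stops darker.
ISO: 320 → 400 → 500 → 640 → 800 → 1000 → 1250 → 1600 → 2000 → 2500 — 3 stops raised (brighter).
Aperture: f/18 → f/16 → f/14 → f/13 → f/11 → f/10 → f/9 → f/8 — 2 1/3 stops opened up (brighter).
Net so far: 3 stops brighter. Shutter speed: 1/200 → 1/250 → 1/320 → 1/400 → 1/500 → 1/640 → 1/800 → 1/1000 → 1/1250 → 1/1600.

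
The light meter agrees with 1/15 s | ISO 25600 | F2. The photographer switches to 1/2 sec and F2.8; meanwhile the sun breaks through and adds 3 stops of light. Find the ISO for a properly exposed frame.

Scene light: 3 stops brighter.
Shutter speed: 1/15 → 1/8 → 1/4 → 1/2 — 3 stops longer (brighter).
Aperture: f/2 → f/2.8 — 1 stop stopped down (darker).
Net so far: 5 stops brighter. ISO: 25600 → 12800 → 6400 → 3200 → 1600 → 800.

ISO 800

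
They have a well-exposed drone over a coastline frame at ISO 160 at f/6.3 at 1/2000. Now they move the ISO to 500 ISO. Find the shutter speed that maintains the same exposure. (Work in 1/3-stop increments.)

1/6400s

ISO: 160 → 200 → 250 → 320 → 400 → 500 — 1 2/3 stops raised (brighter).
Need 1 2/3 stops darker from the shutter speed: 1/2000 → 1/2500 → 1/3200 → 1/4000 → 1/5000 → 1/6400.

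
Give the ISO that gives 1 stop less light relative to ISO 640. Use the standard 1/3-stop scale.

ISO: 640 → 500 → 400 → 320 — 1 stop dropped (darker).

ISO 320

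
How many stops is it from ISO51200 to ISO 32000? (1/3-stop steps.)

2/3 stop

51200 → 40000 → 32000 — count the steps: 2 third-stops = 2/3 stop.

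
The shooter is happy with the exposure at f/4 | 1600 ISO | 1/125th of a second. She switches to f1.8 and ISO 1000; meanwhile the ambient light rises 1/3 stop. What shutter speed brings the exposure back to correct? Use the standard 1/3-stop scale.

Scene light: 1/3 stop brighter.
Aperture: f/4 → f/3.5 → f/3.2 → f/2.8 → f/2.5 → f/2.2 → f/2 → f/1.8 — 2 1/3 stops larger aperture (brighter).
ISO: 1600 → 1250 → 1000 — 2/3 stop lower (darker).
Net so far: 2 stops brighter. Shutter speed: 1/125 → 1/160 → 1/200 → 1/250 → 1/320 → 1/400 → 1/500.

1/500s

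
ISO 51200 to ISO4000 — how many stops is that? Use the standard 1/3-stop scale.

3 2/3 stops

51200 → 40000 → 32000 → 25600 → 20000 → 16000 → 12800 → 10000 → 8000 → 6400 → 5000 → 4000 — count the steps: 11 third-stops = 3 2/3 stops.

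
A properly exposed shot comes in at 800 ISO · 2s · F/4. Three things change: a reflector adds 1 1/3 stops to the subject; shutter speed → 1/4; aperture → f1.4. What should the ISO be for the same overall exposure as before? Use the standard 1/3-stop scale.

ISO 320

Scene light: 1 1/3 stops brighter.
Shutter speed: 2 → 1.6 → 1.3 → 1 → 0.8 → 0.6 → 0.5 → 0.4 → 0.3 → 1/4 — 3 stops shorter (darker).
Aperture: f/4 → f/3.5 → f/3.2 → f/2.8 → f/2.5 → f/2.2 → f/2 → f/1.8 → f/1.6 → f/1.4 — 3 stops opened up (brighter).
Net so far: 1 1/3 stops brighter. ISO: 800 → 640 → 500 → 400 → 320.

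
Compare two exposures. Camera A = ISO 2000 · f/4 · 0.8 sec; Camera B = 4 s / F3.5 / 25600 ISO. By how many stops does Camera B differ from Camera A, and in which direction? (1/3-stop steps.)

Aperture: f/4 → f/3.5 — 1/3 stop opened up (brighter).
Shutter speed: 0.8 → 1 → 1.3 → 1.6 → 2 → 2.5 → 3.2 → 4 — 2 1/3 stops longer (brighter).
ISO: 2000 → 2500 → 3200 → 4000 → 5000 → 6400 → 8000 → 10000 → 12800 → 16000 → 20000 → 25600 — 3 2/3 stops higher (brighter).
Net: +1/3 +2 1/3 +3 2/3 = +6 1/3 stops.

6 1/3 stops brighter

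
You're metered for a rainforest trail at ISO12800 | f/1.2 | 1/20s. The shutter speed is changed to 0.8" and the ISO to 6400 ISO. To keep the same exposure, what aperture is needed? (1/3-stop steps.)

f/3.5

Shutter speed: 1/20 → 1/15 → 1/13 → 1/10 → 1/8 → 1/6 → 1/5 → 1/4 → 0.3 → 0.4 → 0.5 → 0.6 → 0.8 — 4 stops longer (brighter).
ISO: 12800 → 10000 → 8000 → 6400 — 1 stop dropped (darker).
Net change so far: 3 stops brighter. Offset with the aperture: f/1.2 → f/1.4 → f/1.6 → f/1.8 → f/2 → f/2.2 → f/2.5 → f/2.8 → f/3.2 → f/3.5.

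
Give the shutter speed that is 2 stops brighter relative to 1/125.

1/30s

Shutter speed: 1/125 → 1/60 → 1/30 — 2 stops slower (brighter).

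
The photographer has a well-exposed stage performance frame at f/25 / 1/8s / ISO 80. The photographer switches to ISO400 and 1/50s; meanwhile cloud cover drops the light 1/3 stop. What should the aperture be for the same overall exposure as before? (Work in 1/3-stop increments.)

f/20

Scene light: 1/3 stop darker.
ISO: 80 → 100 → 125 → 160 → 200 → 250 → 320 → 400 — 2 1/3 stops raised (brighter).
Shutter speed: 1/8 → 1/10 → 1/13 → 1/15 → 1/20 → 1/25 → 1/30 → 1/40 → 1/50 — 2 2/3 stops shorter (darker).
Net so far: 2/3 stop darker. Aperture: f/25 → f/22 → f/20.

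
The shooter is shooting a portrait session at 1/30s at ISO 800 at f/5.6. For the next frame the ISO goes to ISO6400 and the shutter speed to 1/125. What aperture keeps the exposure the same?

ISO: 800 → 1600 → 3200 → 6400 — 3 stops raised (brighter).
Shutter speed: 1/30 → 1/60 → 1/125 — 2 stops faster (darker).
Net change so far: 1 stop brighter. Offset with the aperture: f/5.6 → f/8.

f/8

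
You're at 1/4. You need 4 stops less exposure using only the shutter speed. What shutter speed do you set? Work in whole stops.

1/60s

Shutter speed: 1/4 → 1/8 → 1/15 → 1/30 → 1/60 — 4 stops faster (darker).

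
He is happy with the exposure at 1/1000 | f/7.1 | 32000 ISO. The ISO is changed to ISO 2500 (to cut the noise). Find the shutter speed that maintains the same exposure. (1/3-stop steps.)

1/80s

ISO: 32000 → 25600 → 20000 → 16000 → 12800 → 10000 → 8000 → 6400 → 5000 → 4000 → 3200 → 2500 — 3 2/3 stops lower (darker).
Need 3 2/3 stops brighter from the shutter speed: 1/1000 → 1/800 → 1/640 → 1/500 → 1/400 → 1/320 → 1/250 → 1/200 → 1/160 → 1/125 → 1/100 → 1/80.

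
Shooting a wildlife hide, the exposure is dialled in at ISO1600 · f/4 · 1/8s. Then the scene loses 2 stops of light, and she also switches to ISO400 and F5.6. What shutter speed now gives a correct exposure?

Scene light: 2 stops darker.
ISO: 1600 → 800 → 400 — 2 stops dropped (darker).
Aperture: f/4 → f/5.6 — 1 stop smaller aperture (darker).
Net so far: 5 stops darker. Shutter speed: 1/8 → 1/4 → 1/2 → 1 → 2 → 4.

4 s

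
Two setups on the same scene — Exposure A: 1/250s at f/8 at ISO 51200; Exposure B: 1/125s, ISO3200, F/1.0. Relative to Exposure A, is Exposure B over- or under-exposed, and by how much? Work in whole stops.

3 stops brighter

Aperture: f/8 → f/5.6 → f/4 → f/2.8 → f/2 → f/1.4 → f/1.0 — 6 stops larger aperture (brighter).
Shutter speed: 1/250 → 1/125 — 1 stop longer (brighter).
ISO: 51200 → 25600 → 12800 → 6400 → 3200 — 4 stops dropped (darker).
Net: +6 +1 −4 = +3 stops.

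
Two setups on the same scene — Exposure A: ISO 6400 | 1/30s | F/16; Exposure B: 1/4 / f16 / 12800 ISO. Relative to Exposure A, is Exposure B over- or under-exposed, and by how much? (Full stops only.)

4 stops brighter

Aperture: unchanged.
Shutter speed: 1/30 → 1/15 → 1/8 → 1/4 — 3 stops longer (brighter).
ISO: 6400 → 12800 — 1 stop raised (brighter).
Net: +3 +1 = +4 stops.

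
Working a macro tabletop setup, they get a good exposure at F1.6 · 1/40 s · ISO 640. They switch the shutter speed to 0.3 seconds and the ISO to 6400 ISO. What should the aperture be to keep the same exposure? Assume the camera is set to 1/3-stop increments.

Shutter speed: 1/40 → 1/30 → 1/25 → 1/20 → 1/15 → 1/13 → 1/10 → 1/8 → 1/6 → 1/5 → 1/4 → 0.3 — 3 2/3 stops longer (brighter).
ISO: 640 → 800 → 1000 → 1250 → 1600 → 2000 → 2500 → 3200 → 4000 → 5000 → 6400 — 3 1/3 stops higher (brighter).
Net change so far: 7 stops brighter. Offset with the aperture: f/1.6 → f/1.8 → f/2 → f/2.2 → f/2.5 → f/2.8 → f/3.2 → f/3.5 → f/4 → f/4.5 → f/5 → f/5.6 → f/6.3 → f/7.1 → f/8 → f/9 → f/10 → f/11 → f/13 → f/14 → f/16 → f/18.

f/18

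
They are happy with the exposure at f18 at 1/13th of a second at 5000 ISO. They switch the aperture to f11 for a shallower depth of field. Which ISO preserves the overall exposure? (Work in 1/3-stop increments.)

Aperture: f/18 → f/16 → f/14 → f/13 → f/11 — 1 1/3 stops larger aperture (brighter).
Need 1 1/3 stops darker from the ISO: 5000 → 4000 → 3200 → 2500 → 2000.

ISO 2000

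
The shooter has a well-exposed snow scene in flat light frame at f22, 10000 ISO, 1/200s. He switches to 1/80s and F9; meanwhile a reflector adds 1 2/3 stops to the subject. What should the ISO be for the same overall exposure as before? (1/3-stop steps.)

Scene light: 1 2/3 stops brighter.
Shutter speed: 1/200 → 1/160 → 1/125 → 1/100 → 1/80 — 1 1/3 stops slower (brighter).
Aperture: f/22 → f/20 → f/18 → f/16 → f/14 → f/13 → f/11 → f/10 → f/9 — 2 2/3 stops larger aperture (brighter).
Net so far: 5 2/3 stops brighter. ISO: 10000 → 8000 → 6400 → 5000 → 4000 → 3200 → 2500 → 2000 → 1600 → 1250 → 1000 → 800 → 640 → 500 → 400 → 320 → 250 → 200.

ISO 200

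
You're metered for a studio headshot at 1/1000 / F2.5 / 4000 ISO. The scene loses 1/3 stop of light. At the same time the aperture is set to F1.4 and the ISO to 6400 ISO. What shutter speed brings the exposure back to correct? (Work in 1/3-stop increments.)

1/4000s

Scene light: 1/3 stop darker.
Aperture: f/2.5 → f/2.2 → f/2 → f/1.8 → f/1.6 → f/1.4 — 1 2/3 stops wider (brighter).
ISO: 4000 → 5000 → 6400 — 2/3 stop higher (brighter).
Net so far: 2 stops brighter. Shutter speed: 1/1000 → 1/1250 → 1/1600 → 1/2000 → 1/2500 → 1/3200 → 1/4000.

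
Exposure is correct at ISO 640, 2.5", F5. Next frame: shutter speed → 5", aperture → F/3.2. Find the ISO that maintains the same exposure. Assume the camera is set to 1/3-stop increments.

Shutter speed: 2.5 → 3.2 → 4 → 5 — 1 stop slower (brighter).
Aperture: f/5 → f/4.5 → f/4 → f/3.5 → f/3.2 — 1 1/3 stops wider (brighter).
Net change so far: 2 1/3 stops brighter. Offset with the ISO: 640 → 500 → 400 → 320 → 250 → 200 → 160 → 125.

ISO 125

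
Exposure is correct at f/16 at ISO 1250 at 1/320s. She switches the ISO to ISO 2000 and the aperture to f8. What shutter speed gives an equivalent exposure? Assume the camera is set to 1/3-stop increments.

1/2000s

ISO: 1250 → 1600 → 2000 — 2/3 stop raised (brighter).
Aperture: f/16 → f/14 → f/13 → f/11 → f/10 → f/9 → f/8 — 2 stops opened up (brighter).
Net change so far: 2 2/3 stops brighter. Offset with the shutter speed: 1/320 → 1/400 → 1/500 → 1/640 → 1/800 → 1/1000 → 1/1250 → 1/1600 → 1/2000.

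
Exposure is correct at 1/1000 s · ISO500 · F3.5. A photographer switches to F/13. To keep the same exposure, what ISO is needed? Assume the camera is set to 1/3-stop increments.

Aperture: f/3.5 → f/4 → f/4.5 → f/5 → f/5.6 → f/6.3 → f/7.1 → f/8 → f/9 → f/10 → f/11 → f/13 — 3 2/3 stops smaller aperture (darker).
Need 3 2/3 stops brighter from the ISO: 500 → 640 → 800 → 1000 → 1250 → 1600 → 2000 → 2500 → 3200 → 4000 → 5000 → 6400.

ISO 6400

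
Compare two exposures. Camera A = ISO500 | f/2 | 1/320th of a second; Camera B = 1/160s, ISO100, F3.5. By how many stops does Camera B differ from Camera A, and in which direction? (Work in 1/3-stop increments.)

3 stops darker

Aperture: f/2 → f/2.2 → f/2.5 → f/2.8 → f/3.2 → f/3.5 — 1 2/3 stops stopped down (darker).
Shutter speed: 1/320 → 1/250 → 1/200 → 1/160 — 1 stop longer (brighter).
ISO: 500 → 400 → 320 → 250 → 200 → 160 → 125 → 100 — 2 1/3 stops lower (darker).
Net: −1 2/3 +1 −2 1/3 = −3 stops.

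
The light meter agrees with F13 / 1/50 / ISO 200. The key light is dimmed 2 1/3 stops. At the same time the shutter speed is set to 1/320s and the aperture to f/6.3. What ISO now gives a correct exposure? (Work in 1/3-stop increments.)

Scene light: 2 1/3 stops darker.
Shutter speed: 1/50 → 1/60 → 1/80 → 1/100 → 1/125 → 1/160 → 1/200 → 1/250 → 1/320 — 2 2/3 stops shorter (darker).
Aperture: f/13 → f/11 → f/10 → f/9 → f/8 → f/7.1 → f/6.3 — 2 stops larger aperture (brighter).
Net so far: 3 stops darker. ISO: 200 → 250 → 320 → 400 → 500 → 640 → 800 → 1000 → 1250 → 1600.

ISO 1600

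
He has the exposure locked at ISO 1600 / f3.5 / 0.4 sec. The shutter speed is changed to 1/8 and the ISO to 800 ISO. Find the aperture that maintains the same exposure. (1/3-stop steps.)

f/1.4

Shutter speed: 0.4 → 0.3 → 1/4 → 1/5 → 1/6 → 1/8 — 1 2/3 stops faster (darker).
ISO: 1600 → 1250 → 1000 → 800 — 1 stop dropped (darker).
Net change so far: 2 2/3 stops darker. Offset with the aperture: f/3.5 → f/3.2 → f/2.8 → f/2.5 → f/2.2 → f/2 → f/1.8 → f/1.6 → f/1.4.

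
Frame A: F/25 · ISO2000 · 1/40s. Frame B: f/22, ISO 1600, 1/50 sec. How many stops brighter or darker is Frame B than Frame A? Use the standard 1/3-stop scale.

1/3 stop darker

Aperture: f/25 → f/22 — 1/3 stop wider (brighter).
Shutter speed: 1/40 → 1/50 — 1/3 stop faster (darker).
ISO: 2000 → 1600 — 1/3 stop lower (darker).
Net: +1/3 −1/3 −1/3 = −1/3 stops.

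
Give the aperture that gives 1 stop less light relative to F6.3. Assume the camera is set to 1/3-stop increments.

Aperture: f/6.3 → f/7.1 → f/8 → f/9 — 1 stop stopped down (darker).

f/9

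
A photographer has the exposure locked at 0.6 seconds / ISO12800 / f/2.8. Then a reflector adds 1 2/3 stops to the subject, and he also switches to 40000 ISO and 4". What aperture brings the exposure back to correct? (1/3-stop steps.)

Scene light: 1 2/3 stops brighter.
ISO: 12800 → 16000 → 20000 → 25600 → 32000 → 40000 — 1 2/3 stops higher (brighter).
Shutter speed: 0.6 → 0.8 → 1 → 1.3 → 1.6 → 2 → 2.5 → 3.2 → 4 — 2 2/3 stops longer (brighter).
Net so far: 6 stops brighter. Aperture: f/2.8 → f/3.2 → f/3.5 → f/4 → f/4.5 → f/5 → f/5.6 → f/6.3 → f/7.1 → f/8 → f/9 → f/10 → f/11 → f/13 → f/14 → f/16 → f/18 → f/20 → f/22.

f/22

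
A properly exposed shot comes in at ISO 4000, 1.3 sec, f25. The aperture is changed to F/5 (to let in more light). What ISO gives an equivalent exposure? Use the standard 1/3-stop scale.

Aperture: f/25 → f/22 → f/20 → f/18 → f/16 → f/14 → f/13 → f/11 → f/10 → f/9 → f/8 → f/7.1 → f/6.3 → f/5.6 → f/5 — 4 2/3 stops opened up (brighter).
Need 4 2/3 stops darker from the ISO: 4000 → 3200 → 2500 → 2000 → 1600 → 1250 → 1000 → 800 → 640 → 500 → 400 → 320 → 250 → 200 → 160.

ISO 160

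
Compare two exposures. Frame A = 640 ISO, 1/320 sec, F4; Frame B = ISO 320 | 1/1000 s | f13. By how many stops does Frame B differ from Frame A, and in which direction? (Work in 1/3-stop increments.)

6 stops darker

Aperture: f/4 → f/4.5 → f/5 → f/5.6 → f/6.3 → f/7.1 → f/8 → f/9 → f/10 → f/11 → f/13 — 3 1/3 stops narrower (darker).
Shutter speed: 1/320 → 1/400 → 1/500 → 1/640 → 1/800 → 1/1000 — 1 2/3 stops faster (darker).
ISO: 640 → 500 → 400 → 320 — 1 stop dropped (darker).
Net: −3 1/3 −1 2/3 −1 = −6 stops.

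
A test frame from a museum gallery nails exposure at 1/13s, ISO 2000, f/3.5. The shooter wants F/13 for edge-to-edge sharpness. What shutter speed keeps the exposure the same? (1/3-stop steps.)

1 s

Aperture: f/3.5 → f/4 → f/4.5 → f/5 → f/5.6 → f/6.3 → f/7.1 → f/8 → f/9 → f/10 → f/11 → f/13 — 3 2/3 stops smaller aperture (darker).
Need 3 2/3 stops brighter from the shutter speed: 1/13 → 1/10 → 1/8 → 1/6 → 1/5 → 1/4 → 0.3 → 0.4 → 0.5 → 0.6 → 0.8 → 1.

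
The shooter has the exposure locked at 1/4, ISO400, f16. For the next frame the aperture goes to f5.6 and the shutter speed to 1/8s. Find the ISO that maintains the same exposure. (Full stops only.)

ISO 100

Aperture: f/16 → f/11 → f/8 → f/5.6 — 3 stops larger aperture (brighter).
Shutter speed: 1/4 → 1/8 — 1 stop shorter (darker).
Net change so far: 2 stops brighter. Offset with the ISO: 400 → 200 → 100.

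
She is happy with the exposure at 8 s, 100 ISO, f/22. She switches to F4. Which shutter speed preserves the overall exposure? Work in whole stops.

Aperture: f/22 → f/16 → f/11 → f/8 → f/5.6 → f/4 — 5 stops wider (brighter).
Need 5 stops darker from the shutter speed: 8 → 4 → 2 → 1 → 1/2 → 1/4.

1/4s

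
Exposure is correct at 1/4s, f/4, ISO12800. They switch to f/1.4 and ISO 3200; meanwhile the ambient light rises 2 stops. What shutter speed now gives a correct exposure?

Scene light: 2 stops brighter.
Aperture: f/4 → f/2.8 → f/2 → f/1.4 — 3 stops larger aperture (brighter).
ISO: 12800 → 6400 → 3200 — 2 stops dropped (darker).
Net so far: 3 stops brighter. Shutter speed: 1/4 → 1/8 → 1/15 → 1/30.

1/30s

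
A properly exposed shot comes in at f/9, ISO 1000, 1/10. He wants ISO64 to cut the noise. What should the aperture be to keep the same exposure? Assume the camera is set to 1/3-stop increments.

ISO: 1000 → 800 → 640 → 500 → 400 → 320 → 250 → 200 → 160 → 125 → 100 → 80 → 64 — 4 stops lower (darker).
Need 4 stops brighter from the aperture: f/9 → f/8 → f/7.1 → f/6.3 → f/5.6 → f/5 → f/4.5 → f/4 → f/3.5 → f/3.2 → f/2.8 → f/2.5 → f/2.2.

f/2.2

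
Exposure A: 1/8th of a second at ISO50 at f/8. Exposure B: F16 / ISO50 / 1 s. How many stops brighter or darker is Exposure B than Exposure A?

Aperture: f/8 → f/11 → f/16 — 2 stops smaller aperture (darker).
Shutter speed: 1/8 → 1/4 → 1/2 → 1 — 3 stops slower (brighter).
ISO: unchanged.
Net: −2 +3 = +1 stop.

1 stop brighter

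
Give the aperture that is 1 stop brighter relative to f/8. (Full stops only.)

Aperture: f/8 → f/5.6 — 1 stop wider (brighter).

f/5.6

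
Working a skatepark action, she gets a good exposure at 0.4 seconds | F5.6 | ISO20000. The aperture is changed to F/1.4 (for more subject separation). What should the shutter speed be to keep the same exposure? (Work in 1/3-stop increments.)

Aperture: f/5.6 → f/5 → f/4.5 → f/4 → f/3.5 → f/3.2 → f/2.8 → f/2.5 → f/2.2 → f/2 → f/1.8 → f/1.6 → f/1.4 — 4 stops opened up (brighter).
Need 4 stops darker from the shutter speed: 0.4 → 0.3 → 1/4 → 1/5 → 1/6 → 1/8 → 1/10 → 1/13 → 1/15 → 1/20 → 1/25 → 1/30 → 1/40.

1/40s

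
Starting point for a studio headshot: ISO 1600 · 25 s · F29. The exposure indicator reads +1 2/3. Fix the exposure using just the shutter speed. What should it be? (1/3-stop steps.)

8 s

Overexposed by 1 2/3 stops → need 1 2/3 stops darker.
Shutter speed: 25 → 20 → 15 → 13 → 10 → 8.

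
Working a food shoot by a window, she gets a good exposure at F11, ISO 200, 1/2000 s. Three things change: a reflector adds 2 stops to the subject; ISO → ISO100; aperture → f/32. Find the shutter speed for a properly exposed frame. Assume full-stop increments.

1/500s

Scene light: 2 stops brighter.
ISO: 200 → 100 — 1 stop lower (darker).
Aperture: f/11 → f/16 → f/22 → f/32 — 3 stops smaller aperture (darker).
Net so far: 2 stops darker. Shutter speed: 1/2000 → 1/1000 → 1/500.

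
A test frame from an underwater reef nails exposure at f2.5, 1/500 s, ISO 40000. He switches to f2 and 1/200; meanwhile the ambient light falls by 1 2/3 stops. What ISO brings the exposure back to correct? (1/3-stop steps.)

Scene light: 1 2/3 stops darker.
Aperture: f/2.5 → f/2.2 → f/2 — 2/3 stop opened up (brighter).
Shutter speed: 1/500 → 1/400 → 1/320 → 1/250 → 1/200 — 1 1/3 stops longer (brighter).
Net so far: 1/3 stop brighter. ISO: 40000 → 32000.

ISO 32000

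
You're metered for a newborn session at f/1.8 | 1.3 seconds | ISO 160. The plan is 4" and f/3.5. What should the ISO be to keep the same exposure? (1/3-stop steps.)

ISO 200

Shutter speed: 1.3 → 1.6 → 2 → 2.5 → 3.2 → 4 — 1 2/3 stops longer (brighter).
Aperture: f/1.8 → f/2 → f/2.2 → f/2.5 → f/2.8 → f/3.2 → f/3.5 — 2 stops smaller aperture (darker).
Net change so far: 1/3 stop darker. Offset with the ISO: 160 → 200.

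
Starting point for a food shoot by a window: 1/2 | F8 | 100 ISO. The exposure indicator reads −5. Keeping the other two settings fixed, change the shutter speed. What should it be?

Underexposed by 5 stops → need 5 stops brighter.
Shutter speed: 1/2 → 1 → 2 → 4 → 8 → 15.

15 s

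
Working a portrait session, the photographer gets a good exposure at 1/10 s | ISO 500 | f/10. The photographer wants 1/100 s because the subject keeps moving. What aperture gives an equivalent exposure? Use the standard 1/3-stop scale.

Shutter speed: 1/10 → 1/13 → 1/15 → 1/20 → 1/25 → 1/30 → 1/40 → 1/50 → 1/60 → 1/80 → 1/100 — 3 1/3 stops faster (darker).
Need 3 1/3 stops brighter from the aperture: f/10 → f/9 → f/8 → f/7.1 → f/6.3 → f/5.6 → f/5 → f/4.5 → f/4 → f/3.5 → f/3.2.

f/3.2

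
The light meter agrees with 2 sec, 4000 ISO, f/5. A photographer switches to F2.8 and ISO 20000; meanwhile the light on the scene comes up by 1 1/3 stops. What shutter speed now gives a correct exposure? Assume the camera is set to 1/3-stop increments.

1/20s

Scene light: 1 1/3 stops brighter.
Aperture: f/5 → f/4.5 → f/4 → f/3.5 → f/3.2 → f/2.8 — 1 2/3 stops larger aperture (brighter).
ISO: 4000 → 5000 → 6400 → 8000 → 10000 → 12800 → 16000 → 20000 — 2 1/3 stops raised (brighter).
Net so far: 5 1/3 stops brighter. Shutter speed: 2 → 1.6 → 1.3 → 1 → 0.8 → 0.6 → 0.5 → 0.4 → 0.3 → 1/4 → 1/5 → 1/6 → 1/8 → 1/10 → 1/13 → 1/15 → 1/20.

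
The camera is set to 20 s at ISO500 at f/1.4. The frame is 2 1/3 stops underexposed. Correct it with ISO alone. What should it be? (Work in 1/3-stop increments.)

ISO 2500

Underexposed by 2 1/3 stops → need 2 1/3 stops brighter.
ISO: 500 → 640 → 800 → 1000 → 1250 → 1600 → 2000 → 2500.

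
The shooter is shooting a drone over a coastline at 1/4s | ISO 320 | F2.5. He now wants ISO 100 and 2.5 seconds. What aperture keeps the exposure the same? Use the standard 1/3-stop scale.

f/4.5

ISO: 320 → 250 → 200 → 160 → 125 → 100 — 1 2/3 stops dropped (darker).
Shutter speed: 1/4 → 0.3 → 0.4 → 0.5 → 0.6 → 0.8 → 1 → 1.3 → 1.6 → 2 → 2.5 — 3 1/3 stops slower (brighter).
Net change so far: 1 2/3 stops brighter. Offset with the aperture: f/2.5 → f/2.8 → f/3.2 → f/3.5 → f/4 → f/4.5.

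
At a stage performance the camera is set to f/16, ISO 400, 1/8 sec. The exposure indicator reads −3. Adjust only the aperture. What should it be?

Underexposed by 3 stops → need 3 stops brighter.
Aperture: f/16 → f/11 → f/8 → f/5.6.

f/5.6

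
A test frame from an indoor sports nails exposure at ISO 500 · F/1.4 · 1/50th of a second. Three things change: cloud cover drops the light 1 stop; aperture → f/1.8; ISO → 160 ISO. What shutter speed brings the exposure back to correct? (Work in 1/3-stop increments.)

Scene light: 1 stop darker.
Aperture: f/1.4 → f/1.6 → f/1.8 — 2/3 stop stopped down (darker).
ISO: 500 → 400 → 320 → 250 → 200 → 160 — 1 2/3 stops dropped (darker).
Net so far: 3 1/3 stops darker. Shutter speed: 1/50 → 1/40 → 1/30 → 1/25 → 1/20 → 1/15 → 1/13 → 1/10 → 1/8 → 1/6 → 1/5.

1/5s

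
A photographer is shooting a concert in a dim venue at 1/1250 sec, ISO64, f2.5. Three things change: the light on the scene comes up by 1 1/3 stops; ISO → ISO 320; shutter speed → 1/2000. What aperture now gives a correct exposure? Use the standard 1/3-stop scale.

f/7.1

Scene light: 1 1/3 stops brighter.
ISO: 64 → 80 → 100 → 125 → 160 → 200 → 250 → 320 — 2 1/3 stops higher (brighter).
Shutter speed: 1/1250 → 1/1600 → 1/2000 — 2/3 stop faster (darker).
Net so far: 3 stops brighter. Aperture: f/2.5 → f/2.8 → f/3.2 → f/3.5 → f/4 → f/4.5 → f/5 → f/5.6 → f/6.3 → f/7.1.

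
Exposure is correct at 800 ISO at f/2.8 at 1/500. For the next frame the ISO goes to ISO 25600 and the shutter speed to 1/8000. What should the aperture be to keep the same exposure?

ISO: 800 → 1600 → 3200 → 6400 → 12800 → 25600 — 5 stops raised (brighter).
Shutter speed: 1/500 → 1/1000 → 1/2000 → 1/4000 → 1/8000 — 4 stops faster (darker).
Net change so far: 1 stop brighter. Offset with the aperture: f/2.8 → f/4.

f/4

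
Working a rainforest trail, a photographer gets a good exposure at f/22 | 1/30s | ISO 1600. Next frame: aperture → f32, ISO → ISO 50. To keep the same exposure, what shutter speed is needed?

2 s

Aperture: f/22 → f/32 — 1 stop stopped down (darker).
ISO: 1600 → 800 → 400 → 200 → 100 → 50 — 5 stops lower (darker).
Net change so far: 6 stops darker. Offset with the shutter speed: 1/30 → 1/15 → 1/8 → 1/4 → 1/2 → 1 → 2.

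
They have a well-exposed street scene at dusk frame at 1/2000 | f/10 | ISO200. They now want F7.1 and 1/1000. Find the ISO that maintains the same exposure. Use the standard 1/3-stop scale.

ISO 50

Aperture: f/10 → f/9 → f/8 → f/7.1 — 1 stop larger aperture (brighter).
Shutter speed: 1/2000 → 1/1600 → 1/1250 → 1/1000 — 1 stop slower (brighter).
Net change so far: 2 stops brighter. Offset with the ISO: 200 → 160 → 125 → 100 → 80 → 64 → 50.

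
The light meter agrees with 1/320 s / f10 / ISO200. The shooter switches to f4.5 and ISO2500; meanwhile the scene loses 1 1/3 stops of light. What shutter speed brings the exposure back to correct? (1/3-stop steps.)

Scene light: 1 1/3 stops darker.
Aperture: f/10 → f/9 → f/8 → f/7.1 → f/6.3 → f/5.6 → f/5 → f/4.5 — 2 1/3 stops larger aperture (brighter).
ISO: 200 → 250 → 320 → 400 → 500 → 640 → 800 → 1000 → 1250 → 1600 → 2000 → 2500 — 3 2/3 stops higher (brighter).
Net so far: 4 2/3 stops brighter. Shutter speed: 1/320 → 1/400 → 1/500 → 1/640 → 1/800 → 1/1000 → 1/1250 → 1/1600 → 1/2000 → 1/2500 → 1/3200 → 1/4000 → 1/5000 → 1/6400 → 1/8000.

1/8000s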